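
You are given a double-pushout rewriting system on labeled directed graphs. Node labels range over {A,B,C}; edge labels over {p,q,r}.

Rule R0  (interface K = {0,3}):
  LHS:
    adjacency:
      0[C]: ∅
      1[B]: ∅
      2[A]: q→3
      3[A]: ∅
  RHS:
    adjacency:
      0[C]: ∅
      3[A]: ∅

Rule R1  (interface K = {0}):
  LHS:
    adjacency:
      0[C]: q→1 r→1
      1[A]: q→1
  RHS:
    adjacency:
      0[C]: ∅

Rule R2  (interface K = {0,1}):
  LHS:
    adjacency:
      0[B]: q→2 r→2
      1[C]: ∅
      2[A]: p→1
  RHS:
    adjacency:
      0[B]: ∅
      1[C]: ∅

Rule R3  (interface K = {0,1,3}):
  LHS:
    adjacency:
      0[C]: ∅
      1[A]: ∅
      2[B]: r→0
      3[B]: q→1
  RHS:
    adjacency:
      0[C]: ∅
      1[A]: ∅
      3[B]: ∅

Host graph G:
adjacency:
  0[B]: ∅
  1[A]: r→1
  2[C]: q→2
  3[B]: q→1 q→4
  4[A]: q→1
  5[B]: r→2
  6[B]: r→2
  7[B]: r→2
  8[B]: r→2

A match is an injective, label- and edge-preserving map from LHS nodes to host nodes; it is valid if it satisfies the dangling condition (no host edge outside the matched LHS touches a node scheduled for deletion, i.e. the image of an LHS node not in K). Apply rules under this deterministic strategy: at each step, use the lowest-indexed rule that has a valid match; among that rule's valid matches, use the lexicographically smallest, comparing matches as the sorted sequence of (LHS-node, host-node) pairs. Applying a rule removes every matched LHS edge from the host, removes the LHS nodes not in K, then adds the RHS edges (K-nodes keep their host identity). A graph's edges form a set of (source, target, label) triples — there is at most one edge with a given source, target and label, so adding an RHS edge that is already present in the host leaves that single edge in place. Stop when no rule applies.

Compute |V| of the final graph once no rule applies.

[0] host  ⇒  9 nodes, 9 edges  {1-r->1 2-q->2 3-q->1 3-q->4 4-q->1 5-r->2 6-r->2 7-r->2 8-r->2}
[1] R3 @ {0↦2, 1↦1, 2↦5, 3↦3}  ⇒  8 nodes, 7 edges  {1-r->1 2-q->2 3-q->4 4-q->1 6-r->2 7-r->2 8-r->2}
[2] R3 @ {0↦2, 1↦4, 2↦6, 3↦3}  ⇒  7 nodes, 5 edges  {1-r->1 2-q->2 4-q->1 7-r->2 8-r->2}
[3] R0 @ {0↦2, 1↦0, 2↦4, 3↦1}  ⇒  5 nodes, 4 edges  {1-r->1 2-q->2 7-r->2 8-r->2}
normal form: no rule applies after step 3
NF nodes: {1:A, 2:C, 3:B, 7:B, 8:B}

Answer: 5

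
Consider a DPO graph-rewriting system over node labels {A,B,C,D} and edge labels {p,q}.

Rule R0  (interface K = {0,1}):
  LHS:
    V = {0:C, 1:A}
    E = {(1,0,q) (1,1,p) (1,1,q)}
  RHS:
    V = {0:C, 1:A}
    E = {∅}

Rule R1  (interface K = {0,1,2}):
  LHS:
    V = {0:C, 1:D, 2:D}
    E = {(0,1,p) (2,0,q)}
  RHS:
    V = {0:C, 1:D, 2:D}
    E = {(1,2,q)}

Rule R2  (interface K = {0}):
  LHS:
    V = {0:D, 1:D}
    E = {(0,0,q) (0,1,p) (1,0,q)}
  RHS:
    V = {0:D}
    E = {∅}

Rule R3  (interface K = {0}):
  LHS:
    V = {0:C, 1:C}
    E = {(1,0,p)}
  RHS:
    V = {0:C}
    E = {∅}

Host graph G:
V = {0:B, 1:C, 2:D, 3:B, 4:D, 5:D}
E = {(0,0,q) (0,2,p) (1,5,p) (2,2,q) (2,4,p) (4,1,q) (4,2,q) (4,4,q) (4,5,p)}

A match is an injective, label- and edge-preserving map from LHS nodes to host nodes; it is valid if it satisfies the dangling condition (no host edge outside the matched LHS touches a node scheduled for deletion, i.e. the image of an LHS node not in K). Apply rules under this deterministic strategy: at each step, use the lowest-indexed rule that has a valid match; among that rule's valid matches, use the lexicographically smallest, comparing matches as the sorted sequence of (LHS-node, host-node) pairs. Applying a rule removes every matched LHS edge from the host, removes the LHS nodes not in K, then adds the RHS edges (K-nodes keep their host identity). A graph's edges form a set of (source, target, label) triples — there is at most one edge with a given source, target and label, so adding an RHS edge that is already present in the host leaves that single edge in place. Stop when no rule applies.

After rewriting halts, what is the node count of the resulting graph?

Answer: 4

Steps:
start.  V:6 E:9  edges: 0-q->0 0-p->2 1-p->5 2-q->2 2-p->4 4-q->1 4-q->2 4-q->4 4-p->5
1. fire R1 via {0↦1, 1↦5, 2↦4}  →  V:6 E:8  edges: 0-q->0 0-p->2 2-q->2 2-p->4 4-q->2 4-q->4 4-p->5 5-q->4
2. fire R2 via {0↦4, 1↦5}  →  V:5 E:5  edges: 0-q->0 0-p->2 2-q->2 2-p->4 4-q->2
3. fire R2 via {0↦2, 1↦4}  →  V:4 E:2  edges: 0-q->0 0-p->2
final graph: no rule applies after step 3
NF nodes: {0:B, 1:C, 2:D, 3:B}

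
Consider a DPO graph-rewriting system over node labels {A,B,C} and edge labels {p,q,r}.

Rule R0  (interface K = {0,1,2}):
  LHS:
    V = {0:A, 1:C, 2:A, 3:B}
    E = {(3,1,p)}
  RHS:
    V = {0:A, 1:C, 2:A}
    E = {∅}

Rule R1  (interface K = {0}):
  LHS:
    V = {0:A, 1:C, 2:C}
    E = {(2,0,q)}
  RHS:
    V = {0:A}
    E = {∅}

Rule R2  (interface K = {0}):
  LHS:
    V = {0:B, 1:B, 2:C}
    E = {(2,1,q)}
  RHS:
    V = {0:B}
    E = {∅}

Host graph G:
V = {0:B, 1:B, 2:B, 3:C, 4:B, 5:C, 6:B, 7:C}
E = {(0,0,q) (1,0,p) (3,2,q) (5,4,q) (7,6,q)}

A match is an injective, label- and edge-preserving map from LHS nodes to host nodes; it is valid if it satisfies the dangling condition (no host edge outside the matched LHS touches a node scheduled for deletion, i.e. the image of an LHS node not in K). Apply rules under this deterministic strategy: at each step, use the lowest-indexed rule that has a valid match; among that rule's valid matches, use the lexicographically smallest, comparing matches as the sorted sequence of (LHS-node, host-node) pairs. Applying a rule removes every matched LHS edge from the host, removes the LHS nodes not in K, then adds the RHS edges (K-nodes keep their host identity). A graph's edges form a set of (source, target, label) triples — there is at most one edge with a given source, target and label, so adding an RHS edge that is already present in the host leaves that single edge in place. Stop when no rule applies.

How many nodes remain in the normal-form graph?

Answer: 2

Steps:
[0] host  ⇒  8 nodes, 5 edges  {0-q->0 1-p->0 3-q->2 5-q->4 7-q->6}
[1] R2 @ {0↦0, 1↦2, 2↦3}  ⇒  6 nodes, 4 edges  {0-q->0 1-p->0 5-q->4 7-q->6}
[2] R2 @ {0↦0, 1↦4, 2↦5}  ⇒  4 nodes, 3 edges  {0-q->0 1-p->0 7-q->6}
[3] R2 @ {0↦0, 1↦6, 2↦7}  ⇒  2 nodes, 2 edges  {0-q->0 1-p->0}
final graph: no rule applies after step 3
NF nodes: {0:B, 1:B}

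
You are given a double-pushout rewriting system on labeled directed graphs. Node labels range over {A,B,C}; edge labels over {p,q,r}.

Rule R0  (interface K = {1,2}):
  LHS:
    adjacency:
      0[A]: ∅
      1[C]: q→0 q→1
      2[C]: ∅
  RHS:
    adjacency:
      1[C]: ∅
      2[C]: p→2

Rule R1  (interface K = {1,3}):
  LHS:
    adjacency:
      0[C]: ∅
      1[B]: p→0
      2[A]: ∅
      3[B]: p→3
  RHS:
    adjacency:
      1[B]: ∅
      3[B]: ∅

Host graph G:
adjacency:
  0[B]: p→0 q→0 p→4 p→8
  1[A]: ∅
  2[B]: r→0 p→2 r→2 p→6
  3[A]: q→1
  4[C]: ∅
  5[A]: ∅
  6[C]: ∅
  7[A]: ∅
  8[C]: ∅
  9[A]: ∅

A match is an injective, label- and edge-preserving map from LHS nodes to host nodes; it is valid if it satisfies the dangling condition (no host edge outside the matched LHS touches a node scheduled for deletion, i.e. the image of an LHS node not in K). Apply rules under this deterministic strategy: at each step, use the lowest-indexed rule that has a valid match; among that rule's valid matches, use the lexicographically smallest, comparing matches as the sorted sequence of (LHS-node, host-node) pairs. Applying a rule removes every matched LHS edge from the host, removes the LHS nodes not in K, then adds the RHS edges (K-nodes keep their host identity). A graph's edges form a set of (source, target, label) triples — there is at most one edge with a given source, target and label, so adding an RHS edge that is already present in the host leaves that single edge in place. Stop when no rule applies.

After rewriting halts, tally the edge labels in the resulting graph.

[0] host  ⇒  10 nodes, 9 edges  {0-p->0 0-q->0 0-p->4 0-p->8 2-r->0 2-p->2 2-r->2 2-p->6 3-q->1}
[1] R1 @ {0↦4, 1↦0, 2↦5, 3↦2}  ⇒  8 nodes, 7 edges  {0-p->0 0-q->0 0-p->8 2-r->0 2-r->2 2-p->6 3-q->1}
[2] R1 @ {0↦6, 1↦2, 2↦7, 3↦0}  ⇒  6 nodes, 5 edges  {0-q->0 0-p->8 2-r->0 2-r->2 3-q->1}
halt: no rule applies after step 2
NF edges: [(0, 0, 'q'), (0, 8, 'p'), (2, 0, 'r'), (2, 2, 'r'), (3, 1, 'q')]

Answer: p:1 q:2 r:2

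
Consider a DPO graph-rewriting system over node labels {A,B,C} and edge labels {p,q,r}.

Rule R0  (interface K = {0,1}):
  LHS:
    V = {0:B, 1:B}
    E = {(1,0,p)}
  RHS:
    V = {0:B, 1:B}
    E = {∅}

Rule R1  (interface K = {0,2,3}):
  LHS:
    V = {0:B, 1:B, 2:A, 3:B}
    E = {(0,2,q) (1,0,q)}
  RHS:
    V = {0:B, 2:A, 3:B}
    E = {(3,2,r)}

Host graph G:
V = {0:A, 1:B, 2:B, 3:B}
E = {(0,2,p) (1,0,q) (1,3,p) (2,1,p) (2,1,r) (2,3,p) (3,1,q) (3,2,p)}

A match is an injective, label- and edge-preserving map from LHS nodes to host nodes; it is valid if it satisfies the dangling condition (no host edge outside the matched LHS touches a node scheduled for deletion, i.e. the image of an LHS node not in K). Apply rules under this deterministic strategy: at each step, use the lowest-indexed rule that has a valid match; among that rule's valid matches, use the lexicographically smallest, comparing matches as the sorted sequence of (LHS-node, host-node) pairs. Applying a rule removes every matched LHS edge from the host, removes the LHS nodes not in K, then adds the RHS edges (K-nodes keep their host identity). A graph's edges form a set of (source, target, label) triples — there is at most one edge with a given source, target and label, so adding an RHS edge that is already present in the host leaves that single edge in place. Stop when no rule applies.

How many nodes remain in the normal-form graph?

[0] host  ⇒  4 nodes, 8 edges  {0-p->2 1-q->0 1-p->3 2-p->1 2-r->1 2-p->3 3-q->1 3-p->2}
[1] R0 @ {0↦1, 1↦2}  ⇒  4 nodes, 7 edges  {0-p->2 1-q->0 1-p->3 2-r->1 2-p->3 3-q->1 3-p->2}
[2] R0 @ {0↦2, 1↦3}  ⇒  4 nodes, 6 edges  {0-p->2 1-q->0 1-p->3 2-r->1 2-p->3 3-q->1}
[3] R0 @ {0↦3, 1↦1}  ⇒  4 nodes, 5 edges  {0-p->2 1-q->0 2-r->1 2-p->3 3-q->1}
[4] R0 @ {0↦3, 1↦2}  ⇒  4 nodes, 4 edges  {0-p->2 1-q->0 2-r->1 3-q->1}
[5] R1 @ {0↦1, 1↦3, 2↦0, 3↦2}  ⇒  3 nodes, 3 edges  {0-p->2 2-r->0 2-r->1}
halt: no rule applies after step 5
NF nodes: {0:A, 1:B, 2:B}

Answer: 3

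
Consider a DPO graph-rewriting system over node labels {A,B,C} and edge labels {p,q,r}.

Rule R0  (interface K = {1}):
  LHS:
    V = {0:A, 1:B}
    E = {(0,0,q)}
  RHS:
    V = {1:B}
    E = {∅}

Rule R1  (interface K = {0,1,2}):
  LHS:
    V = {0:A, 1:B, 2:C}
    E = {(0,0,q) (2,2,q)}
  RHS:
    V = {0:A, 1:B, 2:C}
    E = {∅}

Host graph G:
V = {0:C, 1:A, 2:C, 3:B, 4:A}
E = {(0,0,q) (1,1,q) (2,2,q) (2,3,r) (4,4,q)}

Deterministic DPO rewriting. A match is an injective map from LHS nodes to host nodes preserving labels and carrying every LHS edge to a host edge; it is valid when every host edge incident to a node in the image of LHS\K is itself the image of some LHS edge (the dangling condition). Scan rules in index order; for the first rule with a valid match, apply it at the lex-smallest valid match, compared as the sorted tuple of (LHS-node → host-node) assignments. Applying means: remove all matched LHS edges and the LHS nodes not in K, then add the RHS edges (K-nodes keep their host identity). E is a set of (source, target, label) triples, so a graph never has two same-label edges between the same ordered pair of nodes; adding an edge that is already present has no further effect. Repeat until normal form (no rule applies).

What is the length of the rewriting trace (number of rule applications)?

Answer: 2

Steps:
initial: |V|=5 |E|=5  E = 0-q->0 1-q->1 2-q->2 2-r->3 4-q->4
step 1: apply R0 at {0↦1, 1↦3}  → |V|=4 |E|=4  E = 0-q->0 2-q->2 2-r->3 4-q->4
step 2: apply R0 at {0↦4, 1↦3}  → |V|=3 |E|=3  E = 0-q->0 2-q->2 2-r->3
halt: no rule applies after step 2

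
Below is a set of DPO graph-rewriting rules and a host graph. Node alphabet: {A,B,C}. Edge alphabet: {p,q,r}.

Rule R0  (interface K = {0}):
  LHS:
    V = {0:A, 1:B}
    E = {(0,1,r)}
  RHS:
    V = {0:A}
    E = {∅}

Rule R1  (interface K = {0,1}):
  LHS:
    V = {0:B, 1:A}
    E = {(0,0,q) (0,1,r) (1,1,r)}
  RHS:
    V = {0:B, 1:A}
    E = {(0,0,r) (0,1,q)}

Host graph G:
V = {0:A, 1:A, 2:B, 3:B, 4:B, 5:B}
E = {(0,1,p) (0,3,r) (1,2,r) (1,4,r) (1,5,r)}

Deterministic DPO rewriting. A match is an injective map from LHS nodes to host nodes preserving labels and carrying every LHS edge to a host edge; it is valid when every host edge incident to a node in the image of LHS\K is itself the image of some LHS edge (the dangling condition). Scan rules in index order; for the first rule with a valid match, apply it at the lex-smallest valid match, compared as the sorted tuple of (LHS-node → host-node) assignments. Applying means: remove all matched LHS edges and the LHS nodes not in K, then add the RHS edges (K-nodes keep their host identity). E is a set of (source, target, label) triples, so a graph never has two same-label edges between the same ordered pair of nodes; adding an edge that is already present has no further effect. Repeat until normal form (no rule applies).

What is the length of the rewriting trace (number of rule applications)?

initial: |V|=6 |E|=5  E = 0-p->1 0-r->3 1-r->2 1-r->4 1-r->5
step 1: apply R0 at {0↦0, 1↦3}  → |V|=5 |E|=4  E = 0-p->1 1-r->2 1-r->4 1-r->5
step 2: apply R0 at {0↦1, 1↦2}  → |V|=4 |E|=3  E = 0-p->1 1-r->4 1-r->5
step 3: apply R0 at {0↦1, 1↦4}  → |V|=3 |E|=2  E = 0-p->1 1-r->5
step 4: apply R0 at {0↦1, 1↦5}  → |V|=2 |E|=1  E = 0-p->1
normal form: no rule applies after step 4

Answer: 4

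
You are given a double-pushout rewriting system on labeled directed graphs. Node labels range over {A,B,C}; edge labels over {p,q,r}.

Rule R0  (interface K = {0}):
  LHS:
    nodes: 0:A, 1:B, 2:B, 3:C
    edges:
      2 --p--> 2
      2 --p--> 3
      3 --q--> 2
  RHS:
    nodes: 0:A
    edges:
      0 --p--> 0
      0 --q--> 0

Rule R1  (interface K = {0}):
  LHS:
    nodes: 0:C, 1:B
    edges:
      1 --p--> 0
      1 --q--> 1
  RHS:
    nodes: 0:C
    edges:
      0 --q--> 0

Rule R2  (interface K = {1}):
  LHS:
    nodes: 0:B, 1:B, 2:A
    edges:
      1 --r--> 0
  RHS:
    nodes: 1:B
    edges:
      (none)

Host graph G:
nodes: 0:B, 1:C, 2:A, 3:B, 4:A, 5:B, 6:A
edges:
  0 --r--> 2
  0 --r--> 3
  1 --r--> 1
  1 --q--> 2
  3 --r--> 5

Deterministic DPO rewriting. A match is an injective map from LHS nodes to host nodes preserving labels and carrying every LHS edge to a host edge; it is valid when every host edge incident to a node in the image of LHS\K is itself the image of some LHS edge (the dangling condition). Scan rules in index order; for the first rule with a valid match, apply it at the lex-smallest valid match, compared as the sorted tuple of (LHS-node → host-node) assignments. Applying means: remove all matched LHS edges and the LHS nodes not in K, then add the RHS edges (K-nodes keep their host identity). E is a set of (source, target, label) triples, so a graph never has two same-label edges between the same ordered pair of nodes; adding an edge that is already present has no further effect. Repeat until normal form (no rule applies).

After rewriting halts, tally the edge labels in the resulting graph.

Answer: q:1 r:2

Derivation:
start.  V:7 E:5  edges: 0-r->2 0-r->3 1-r->1 1-q->2 3-r->5
1. fire R2 via {0↦5, 1↦3, 2↦4}  →  V:5 E:4  edges: 0-r->2 0-r->3 1-r->1 1-q->2
2. fire R2 via {0↦3, 1↦0, 2↦6}  →  V:3 E:3  edges: 0-r->2 1-r->1 1-q->2
normal form: no rule applies after step 2
NF edges: [(0, 2, 'r'), (1, 1, 'r'), (1, 2, 'q')]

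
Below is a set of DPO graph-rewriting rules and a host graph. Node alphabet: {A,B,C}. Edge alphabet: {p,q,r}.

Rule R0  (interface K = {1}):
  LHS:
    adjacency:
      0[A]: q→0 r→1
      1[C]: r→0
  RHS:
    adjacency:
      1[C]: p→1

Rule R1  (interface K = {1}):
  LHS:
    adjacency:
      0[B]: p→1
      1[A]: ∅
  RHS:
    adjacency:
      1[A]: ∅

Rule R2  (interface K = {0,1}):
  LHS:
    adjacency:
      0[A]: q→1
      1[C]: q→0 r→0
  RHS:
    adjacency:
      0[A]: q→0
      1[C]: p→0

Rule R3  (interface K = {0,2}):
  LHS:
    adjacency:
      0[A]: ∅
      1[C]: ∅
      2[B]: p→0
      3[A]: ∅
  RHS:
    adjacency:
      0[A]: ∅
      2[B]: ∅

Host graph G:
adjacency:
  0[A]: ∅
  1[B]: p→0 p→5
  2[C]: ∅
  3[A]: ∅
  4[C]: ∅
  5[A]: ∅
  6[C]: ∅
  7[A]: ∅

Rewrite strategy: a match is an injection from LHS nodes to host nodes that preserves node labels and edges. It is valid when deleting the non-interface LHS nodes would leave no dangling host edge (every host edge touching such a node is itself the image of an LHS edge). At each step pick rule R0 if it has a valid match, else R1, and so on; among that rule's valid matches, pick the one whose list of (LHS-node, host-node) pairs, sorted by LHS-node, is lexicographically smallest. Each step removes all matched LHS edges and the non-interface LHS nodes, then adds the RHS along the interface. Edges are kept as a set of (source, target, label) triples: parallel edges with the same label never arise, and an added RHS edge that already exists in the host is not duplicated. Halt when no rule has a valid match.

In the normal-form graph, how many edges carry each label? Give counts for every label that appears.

Answer: (no edges)

Rewrite trace:
initial: |V|=8 |E|=2  E = 1-p->0 1-p->5
step 1: apply R3 at {0↦0, 1↦2, 2↦1, 3↦3}  → |V|=6 |E|=1  E = 1-p->5
step 2: apply R1 at {0↦1, 1↦5}  → |V|=5 |E|=0  E = ∅
final graph: no rule applies after step 2
NF edges: []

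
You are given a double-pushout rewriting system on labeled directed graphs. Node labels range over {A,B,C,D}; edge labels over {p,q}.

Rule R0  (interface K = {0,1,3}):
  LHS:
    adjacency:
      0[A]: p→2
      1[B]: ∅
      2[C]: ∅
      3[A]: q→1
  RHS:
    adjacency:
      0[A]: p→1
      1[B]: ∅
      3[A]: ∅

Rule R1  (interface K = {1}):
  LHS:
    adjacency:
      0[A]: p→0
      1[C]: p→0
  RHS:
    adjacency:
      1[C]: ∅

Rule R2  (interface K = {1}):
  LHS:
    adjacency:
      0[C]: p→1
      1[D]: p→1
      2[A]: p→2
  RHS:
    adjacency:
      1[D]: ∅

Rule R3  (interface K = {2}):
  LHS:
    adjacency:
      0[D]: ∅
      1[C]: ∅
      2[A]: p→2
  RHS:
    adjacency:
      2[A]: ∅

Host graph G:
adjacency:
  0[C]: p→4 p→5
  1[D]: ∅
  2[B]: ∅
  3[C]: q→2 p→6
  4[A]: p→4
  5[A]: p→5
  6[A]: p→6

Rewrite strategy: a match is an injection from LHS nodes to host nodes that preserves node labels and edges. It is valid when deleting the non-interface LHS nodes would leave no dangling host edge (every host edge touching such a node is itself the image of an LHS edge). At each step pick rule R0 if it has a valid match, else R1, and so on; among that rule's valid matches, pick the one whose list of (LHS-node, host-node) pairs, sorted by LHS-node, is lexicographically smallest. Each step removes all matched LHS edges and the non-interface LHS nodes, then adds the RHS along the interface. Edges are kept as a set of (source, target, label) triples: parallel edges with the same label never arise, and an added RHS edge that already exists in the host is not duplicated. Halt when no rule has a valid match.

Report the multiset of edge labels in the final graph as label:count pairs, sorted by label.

initial: |V|=7 |E|=7  E = 0-p->4 0-p->5 3-q->2 3-p->6 4-p->4 5-p->5 6-p->6
step 1: apply R1 at {0↦4, 1↦0}  → |V|=6 |E|=5  E = 0-p->5 3-q->2 3-p->6 5-p->5 6-p->6
step 2: apply R1 at {0↦5, 1↦0}  → |V|=5 |E|=3  E = 3-q->2 3-p->6 6-p->6
step 3: apply R1 at {0↦6, 1↦3}  → |V|=4 |E|=1  E = 3-q->2
halt: no rule applies after step 3
NF edges: [(3, 2, 'q')]

Answer: q:1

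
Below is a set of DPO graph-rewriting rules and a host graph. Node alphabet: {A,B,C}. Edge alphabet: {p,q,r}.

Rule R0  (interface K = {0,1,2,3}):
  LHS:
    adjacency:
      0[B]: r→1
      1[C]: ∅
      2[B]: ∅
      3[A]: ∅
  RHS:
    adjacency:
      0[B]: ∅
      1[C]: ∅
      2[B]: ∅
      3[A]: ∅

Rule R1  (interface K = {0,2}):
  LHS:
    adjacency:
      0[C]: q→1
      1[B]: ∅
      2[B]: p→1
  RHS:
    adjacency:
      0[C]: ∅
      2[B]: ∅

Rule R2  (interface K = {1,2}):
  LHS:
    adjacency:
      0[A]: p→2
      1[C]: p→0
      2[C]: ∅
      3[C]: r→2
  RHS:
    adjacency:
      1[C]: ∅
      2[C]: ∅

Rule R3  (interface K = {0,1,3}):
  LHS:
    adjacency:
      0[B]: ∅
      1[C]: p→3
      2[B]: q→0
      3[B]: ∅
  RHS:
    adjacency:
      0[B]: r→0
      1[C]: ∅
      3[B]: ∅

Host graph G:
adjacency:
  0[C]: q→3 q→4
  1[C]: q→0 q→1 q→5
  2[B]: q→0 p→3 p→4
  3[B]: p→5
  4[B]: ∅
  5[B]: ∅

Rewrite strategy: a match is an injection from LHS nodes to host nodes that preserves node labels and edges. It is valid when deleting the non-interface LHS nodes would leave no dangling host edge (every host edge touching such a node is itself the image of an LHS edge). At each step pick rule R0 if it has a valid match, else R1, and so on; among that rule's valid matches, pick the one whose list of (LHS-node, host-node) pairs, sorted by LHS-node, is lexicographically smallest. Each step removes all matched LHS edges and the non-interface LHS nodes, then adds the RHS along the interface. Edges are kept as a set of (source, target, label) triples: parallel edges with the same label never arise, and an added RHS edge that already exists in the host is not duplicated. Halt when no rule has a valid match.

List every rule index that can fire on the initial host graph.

R0: no valid match — LHS pattern not found
R1: 2 valid matches — {0↦0, 1↦4, 2↦2}, {0↦1, 1↦5, 2↦3}
R2: no valid match — LHS pattern not found
R3: no valid match — LHS pattern not found

Answer: [R1]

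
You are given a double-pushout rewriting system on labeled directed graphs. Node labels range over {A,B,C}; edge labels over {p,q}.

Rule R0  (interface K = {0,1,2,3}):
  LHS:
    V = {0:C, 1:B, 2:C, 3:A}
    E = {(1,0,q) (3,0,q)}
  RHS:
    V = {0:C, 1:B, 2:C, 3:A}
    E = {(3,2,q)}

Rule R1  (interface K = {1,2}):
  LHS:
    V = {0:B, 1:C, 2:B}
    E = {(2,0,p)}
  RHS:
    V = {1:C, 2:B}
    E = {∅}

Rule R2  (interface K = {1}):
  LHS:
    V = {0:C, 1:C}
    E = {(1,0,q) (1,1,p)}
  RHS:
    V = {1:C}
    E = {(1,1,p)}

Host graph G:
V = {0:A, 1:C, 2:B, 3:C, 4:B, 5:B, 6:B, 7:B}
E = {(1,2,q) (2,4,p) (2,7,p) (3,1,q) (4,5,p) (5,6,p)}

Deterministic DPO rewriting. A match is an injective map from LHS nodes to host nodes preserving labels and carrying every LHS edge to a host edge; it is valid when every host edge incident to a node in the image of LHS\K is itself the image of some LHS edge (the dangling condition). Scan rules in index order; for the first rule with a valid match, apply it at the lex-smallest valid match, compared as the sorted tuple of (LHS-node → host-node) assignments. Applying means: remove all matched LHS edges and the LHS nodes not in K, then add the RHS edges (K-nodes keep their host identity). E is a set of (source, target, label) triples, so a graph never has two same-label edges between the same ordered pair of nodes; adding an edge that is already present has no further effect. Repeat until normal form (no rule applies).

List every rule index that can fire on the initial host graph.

Answer: [R1]

Steps:
R0: no valid match — LHS pattern not found
R1: 4 valid matches — {0↦6, 1↦1, 2↦5}, {0↦6, 1↦3, 2↦5}, {0↦7, 1↦1, 2↦2} (+1 more)
R2: no valid match — LHS pattern not found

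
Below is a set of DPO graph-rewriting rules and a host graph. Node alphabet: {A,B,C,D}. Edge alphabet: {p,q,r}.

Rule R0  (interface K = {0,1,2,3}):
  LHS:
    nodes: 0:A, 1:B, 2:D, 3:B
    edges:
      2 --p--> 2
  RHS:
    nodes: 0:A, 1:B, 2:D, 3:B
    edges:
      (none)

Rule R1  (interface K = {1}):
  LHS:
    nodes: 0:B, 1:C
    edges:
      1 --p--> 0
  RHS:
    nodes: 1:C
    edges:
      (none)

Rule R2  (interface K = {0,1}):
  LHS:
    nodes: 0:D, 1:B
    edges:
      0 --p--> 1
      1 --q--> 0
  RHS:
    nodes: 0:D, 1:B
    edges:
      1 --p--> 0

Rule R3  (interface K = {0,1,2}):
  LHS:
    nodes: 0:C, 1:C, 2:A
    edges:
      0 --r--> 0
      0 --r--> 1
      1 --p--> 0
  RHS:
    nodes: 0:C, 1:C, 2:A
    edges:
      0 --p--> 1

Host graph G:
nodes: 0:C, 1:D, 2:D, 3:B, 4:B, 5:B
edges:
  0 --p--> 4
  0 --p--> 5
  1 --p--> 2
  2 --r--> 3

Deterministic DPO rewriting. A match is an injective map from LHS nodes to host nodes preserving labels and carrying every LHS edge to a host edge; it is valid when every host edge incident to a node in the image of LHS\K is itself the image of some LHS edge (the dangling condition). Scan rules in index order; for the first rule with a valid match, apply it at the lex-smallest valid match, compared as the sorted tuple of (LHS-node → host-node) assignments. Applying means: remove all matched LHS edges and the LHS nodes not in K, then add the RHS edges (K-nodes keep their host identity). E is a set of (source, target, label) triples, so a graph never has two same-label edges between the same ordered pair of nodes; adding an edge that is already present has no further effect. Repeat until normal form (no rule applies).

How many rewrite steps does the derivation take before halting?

start.  V:6 E:4  edges: 0-p->4 0-p->5 1-p->2 2-r->3
1. fire R1 via {0↦4, 1↦0}  →  V:5 E:3  edges: 0-p->5 1-p->2 2-r->3
2. fire R1 via {0↦5, 1↦0}  →  V:4 E:2  edges: 1-p->2 2-r->3
halt: no rule applies after step 2

Answer: 2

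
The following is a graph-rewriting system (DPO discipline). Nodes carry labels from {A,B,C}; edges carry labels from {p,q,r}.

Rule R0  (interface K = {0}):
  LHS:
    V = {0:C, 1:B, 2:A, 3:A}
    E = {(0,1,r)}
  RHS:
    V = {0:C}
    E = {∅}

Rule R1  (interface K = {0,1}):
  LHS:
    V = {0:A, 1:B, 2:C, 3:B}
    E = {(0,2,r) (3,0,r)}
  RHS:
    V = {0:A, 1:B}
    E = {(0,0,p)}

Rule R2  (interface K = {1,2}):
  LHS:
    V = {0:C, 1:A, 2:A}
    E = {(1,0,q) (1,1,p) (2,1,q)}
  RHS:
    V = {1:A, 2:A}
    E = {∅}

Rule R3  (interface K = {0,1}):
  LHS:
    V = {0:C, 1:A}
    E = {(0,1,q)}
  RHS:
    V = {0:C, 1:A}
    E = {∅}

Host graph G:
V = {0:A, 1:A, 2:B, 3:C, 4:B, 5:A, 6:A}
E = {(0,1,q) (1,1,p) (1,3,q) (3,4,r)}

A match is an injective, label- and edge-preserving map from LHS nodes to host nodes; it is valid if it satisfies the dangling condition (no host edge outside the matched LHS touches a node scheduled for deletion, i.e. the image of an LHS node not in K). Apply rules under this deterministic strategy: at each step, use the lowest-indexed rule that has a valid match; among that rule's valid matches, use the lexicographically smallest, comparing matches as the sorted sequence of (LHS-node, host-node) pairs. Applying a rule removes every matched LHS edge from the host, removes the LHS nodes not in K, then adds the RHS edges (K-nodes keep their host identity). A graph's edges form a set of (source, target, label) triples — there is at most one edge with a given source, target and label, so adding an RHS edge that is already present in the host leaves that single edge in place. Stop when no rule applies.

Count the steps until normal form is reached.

start.  V:7 E:4  edges: 0-q->1 1-p->1 1-q->3 3-r->4
1. fire R0 via {0↦3, 1↦4, 2↦5, 3↦6}  →  V:4 E:3  edges: 0-q->1 1-p->1 1-q->3
2. fire R2 via {0↦3, 1↦1, 2↦0}  →  V:3 E:0  edges: ∅
final graph: no rule applies after step 2

Answer: 2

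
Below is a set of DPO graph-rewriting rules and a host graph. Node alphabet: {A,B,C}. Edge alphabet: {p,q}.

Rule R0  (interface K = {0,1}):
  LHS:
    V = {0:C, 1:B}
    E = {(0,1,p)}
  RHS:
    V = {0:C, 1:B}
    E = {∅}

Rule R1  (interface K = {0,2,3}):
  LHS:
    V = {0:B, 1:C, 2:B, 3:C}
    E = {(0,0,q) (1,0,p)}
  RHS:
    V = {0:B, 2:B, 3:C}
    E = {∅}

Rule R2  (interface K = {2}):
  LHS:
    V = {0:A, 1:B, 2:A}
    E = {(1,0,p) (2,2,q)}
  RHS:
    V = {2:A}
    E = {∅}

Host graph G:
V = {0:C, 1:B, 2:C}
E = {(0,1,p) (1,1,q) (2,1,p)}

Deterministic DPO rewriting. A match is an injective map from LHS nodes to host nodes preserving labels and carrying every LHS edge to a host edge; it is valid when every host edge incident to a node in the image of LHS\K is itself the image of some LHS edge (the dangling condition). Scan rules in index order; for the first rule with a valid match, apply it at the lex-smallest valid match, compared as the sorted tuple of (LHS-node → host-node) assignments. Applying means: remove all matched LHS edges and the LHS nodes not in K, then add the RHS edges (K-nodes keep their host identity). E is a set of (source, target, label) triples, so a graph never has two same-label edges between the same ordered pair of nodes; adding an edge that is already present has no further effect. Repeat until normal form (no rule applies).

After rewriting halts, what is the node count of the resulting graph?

[0] host  ⇒  3 nodes, 3 edges  {0-p->1 1-q->1 2-p->1}
[1] R0 @ {0↦0, 1↦1}  ⇒  3 nodes, 2 edges  {1-q->1 2-p->1}
[2] R0 @ {0↦2, 1↦1}  ⇒  3 nodes, 1 edges  {1-q->1}
halt: no rule applies after step 2
NF nodes: {0:C, 1:B, 2:C}

Answer: 3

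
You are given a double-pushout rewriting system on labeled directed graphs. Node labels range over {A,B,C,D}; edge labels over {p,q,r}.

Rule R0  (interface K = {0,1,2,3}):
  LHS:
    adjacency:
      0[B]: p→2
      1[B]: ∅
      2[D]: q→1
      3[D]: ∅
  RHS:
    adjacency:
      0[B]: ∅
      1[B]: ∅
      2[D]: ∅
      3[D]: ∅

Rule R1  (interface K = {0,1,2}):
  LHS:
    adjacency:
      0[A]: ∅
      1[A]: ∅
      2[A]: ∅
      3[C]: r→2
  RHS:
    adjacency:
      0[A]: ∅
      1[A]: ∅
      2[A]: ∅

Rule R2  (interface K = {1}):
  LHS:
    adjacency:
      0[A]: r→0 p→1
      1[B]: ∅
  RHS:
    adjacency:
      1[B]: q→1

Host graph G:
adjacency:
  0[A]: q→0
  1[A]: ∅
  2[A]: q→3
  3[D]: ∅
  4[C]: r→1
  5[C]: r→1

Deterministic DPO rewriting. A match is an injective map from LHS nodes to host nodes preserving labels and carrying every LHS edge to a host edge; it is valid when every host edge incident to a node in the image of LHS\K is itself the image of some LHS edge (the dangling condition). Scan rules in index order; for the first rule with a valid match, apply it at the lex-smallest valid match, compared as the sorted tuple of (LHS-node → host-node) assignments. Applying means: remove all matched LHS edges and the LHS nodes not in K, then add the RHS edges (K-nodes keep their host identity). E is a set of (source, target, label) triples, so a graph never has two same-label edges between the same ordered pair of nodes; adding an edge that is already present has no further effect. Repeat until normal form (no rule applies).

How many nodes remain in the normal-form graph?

Answer: 4

Steps:
initial: |V|=6 |E|=4  E = 0-q->0 2-q->3 4-r->1 5-r->1
step 1: apply R1 at {0↦0, 1↦2, 2↦1, 3↦4}  → |V|=5 |E|=3  E = 0-q->0 2-q->3 5-r->1
step 2: apply R1 at {0↦0, 1↦2, 2↦1, 3↦5}  → |V|=4 |E|=2  E = 0-q->0 2-q->3
halt: no rule applies after step 2
NF nodes: {0:A, 1:A, 2:A, 3:D}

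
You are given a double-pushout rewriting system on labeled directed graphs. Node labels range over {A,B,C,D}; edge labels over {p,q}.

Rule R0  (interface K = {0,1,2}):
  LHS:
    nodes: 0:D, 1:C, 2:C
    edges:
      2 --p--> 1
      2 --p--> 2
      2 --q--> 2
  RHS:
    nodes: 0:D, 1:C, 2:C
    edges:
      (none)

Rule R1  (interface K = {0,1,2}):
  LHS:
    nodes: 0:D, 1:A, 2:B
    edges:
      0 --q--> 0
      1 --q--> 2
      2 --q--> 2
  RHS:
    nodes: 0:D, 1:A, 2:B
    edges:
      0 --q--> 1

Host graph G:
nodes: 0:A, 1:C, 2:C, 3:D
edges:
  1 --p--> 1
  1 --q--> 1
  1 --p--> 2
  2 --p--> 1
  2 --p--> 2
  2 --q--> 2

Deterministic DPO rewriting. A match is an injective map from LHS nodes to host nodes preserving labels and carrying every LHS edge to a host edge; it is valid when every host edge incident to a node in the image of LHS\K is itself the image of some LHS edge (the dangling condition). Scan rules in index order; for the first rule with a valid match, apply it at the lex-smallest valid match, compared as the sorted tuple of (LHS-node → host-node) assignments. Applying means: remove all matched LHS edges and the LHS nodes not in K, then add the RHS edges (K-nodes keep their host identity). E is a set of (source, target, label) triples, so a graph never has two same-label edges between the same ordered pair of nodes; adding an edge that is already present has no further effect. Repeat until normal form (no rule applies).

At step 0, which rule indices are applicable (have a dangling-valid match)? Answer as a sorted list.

R0: 2 valid matches — {0↦3, 1↦1, 2↦2}, {0↦3, 1↦2, 2↦1}
R1: no valid match — LHS pattern not found

Answer: [R0]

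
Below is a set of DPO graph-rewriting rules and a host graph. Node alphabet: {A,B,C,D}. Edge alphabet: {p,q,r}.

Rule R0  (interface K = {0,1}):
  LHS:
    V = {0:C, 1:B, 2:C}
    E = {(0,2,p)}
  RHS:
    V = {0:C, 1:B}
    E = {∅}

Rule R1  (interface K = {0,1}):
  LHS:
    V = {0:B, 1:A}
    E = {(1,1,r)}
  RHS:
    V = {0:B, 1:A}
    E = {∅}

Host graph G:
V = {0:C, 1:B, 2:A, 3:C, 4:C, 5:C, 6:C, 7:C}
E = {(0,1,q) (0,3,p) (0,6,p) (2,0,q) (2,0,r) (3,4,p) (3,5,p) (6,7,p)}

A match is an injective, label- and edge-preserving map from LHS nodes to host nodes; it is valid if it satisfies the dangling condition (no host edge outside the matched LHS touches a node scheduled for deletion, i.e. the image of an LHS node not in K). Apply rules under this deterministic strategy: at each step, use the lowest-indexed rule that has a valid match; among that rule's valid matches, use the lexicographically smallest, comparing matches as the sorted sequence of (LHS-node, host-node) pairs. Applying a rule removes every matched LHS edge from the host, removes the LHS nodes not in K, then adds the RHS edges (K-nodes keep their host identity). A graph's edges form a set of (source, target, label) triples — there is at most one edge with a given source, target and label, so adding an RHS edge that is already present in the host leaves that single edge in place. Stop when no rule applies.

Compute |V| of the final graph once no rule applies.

initial: |V|=8 |E|=8  E = 0-q->1 0-p->3 0-p->6 2-q->0 2-r->0 3-p->4 3-p->5 6-p->7
step 1: apply R0 at {0↦3, 1↦1, 2↦4}  → |V|=7 |E|=7  E = 0-q->1 0-p->3 0-p->6 2-q->0 2-r->0 3-p->5 6-p->7
step 2: apply R0 at {0↦3, 1↦1, 2↦5}  → |V|=6 |E|=6  E = 0-q->1 0-p->3 0-p->6 2-q->0 2-r->0 6-p->7
step 3: apply R0 at {0↦0, 1↦1, 2↦3}  → |V|=5 |E|=5  E = 0-q->1 0-p->6 2-q->0 2-r->0 6-p->7
step 4: apply R0 at {0↦6, 1↦1, 2↦7}  → |V|=4 |E|=4  E = 0-q->1 0-p->6 2-q->0 2-r->0
step 5: apply R0 at {0↦0, 1↦1, 2↦6}  → |V|=3 |E|=3  E = 0-q->1 2-q->0 2-r->0
halt: no rule applies after step 5
NF nodes: {0:C, 1:B, 2:A}

Answer: 3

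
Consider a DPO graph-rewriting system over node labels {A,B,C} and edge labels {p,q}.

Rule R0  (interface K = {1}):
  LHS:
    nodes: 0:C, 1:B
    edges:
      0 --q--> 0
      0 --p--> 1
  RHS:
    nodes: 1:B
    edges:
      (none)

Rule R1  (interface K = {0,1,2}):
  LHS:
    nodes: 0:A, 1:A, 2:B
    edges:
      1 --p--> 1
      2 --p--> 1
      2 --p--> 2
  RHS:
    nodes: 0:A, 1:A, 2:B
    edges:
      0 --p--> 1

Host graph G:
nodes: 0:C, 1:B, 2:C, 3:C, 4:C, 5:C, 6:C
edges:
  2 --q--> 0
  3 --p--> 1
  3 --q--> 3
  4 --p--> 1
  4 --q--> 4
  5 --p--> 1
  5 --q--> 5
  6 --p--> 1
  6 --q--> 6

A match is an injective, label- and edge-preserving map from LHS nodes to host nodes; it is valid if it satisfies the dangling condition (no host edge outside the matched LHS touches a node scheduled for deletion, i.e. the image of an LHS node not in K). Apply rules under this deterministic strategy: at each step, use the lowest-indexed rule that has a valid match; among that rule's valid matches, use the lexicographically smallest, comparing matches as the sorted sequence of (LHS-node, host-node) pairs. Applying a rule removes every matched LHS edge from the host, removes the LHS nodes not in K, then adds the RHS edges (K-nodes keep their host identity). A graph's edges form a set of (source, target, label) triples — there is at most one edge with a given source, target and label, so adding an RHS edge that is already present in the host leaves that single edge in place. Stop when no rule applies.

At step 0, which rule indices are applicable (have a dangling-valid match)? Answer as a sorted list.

R0: 4 valid matches — {0↦3, 1↦1}, {0↦4, 1↦1}, {0↦5, 1↦1} (+1 more)
R1: no valid match — LHS pattern not found

Answer: [R0]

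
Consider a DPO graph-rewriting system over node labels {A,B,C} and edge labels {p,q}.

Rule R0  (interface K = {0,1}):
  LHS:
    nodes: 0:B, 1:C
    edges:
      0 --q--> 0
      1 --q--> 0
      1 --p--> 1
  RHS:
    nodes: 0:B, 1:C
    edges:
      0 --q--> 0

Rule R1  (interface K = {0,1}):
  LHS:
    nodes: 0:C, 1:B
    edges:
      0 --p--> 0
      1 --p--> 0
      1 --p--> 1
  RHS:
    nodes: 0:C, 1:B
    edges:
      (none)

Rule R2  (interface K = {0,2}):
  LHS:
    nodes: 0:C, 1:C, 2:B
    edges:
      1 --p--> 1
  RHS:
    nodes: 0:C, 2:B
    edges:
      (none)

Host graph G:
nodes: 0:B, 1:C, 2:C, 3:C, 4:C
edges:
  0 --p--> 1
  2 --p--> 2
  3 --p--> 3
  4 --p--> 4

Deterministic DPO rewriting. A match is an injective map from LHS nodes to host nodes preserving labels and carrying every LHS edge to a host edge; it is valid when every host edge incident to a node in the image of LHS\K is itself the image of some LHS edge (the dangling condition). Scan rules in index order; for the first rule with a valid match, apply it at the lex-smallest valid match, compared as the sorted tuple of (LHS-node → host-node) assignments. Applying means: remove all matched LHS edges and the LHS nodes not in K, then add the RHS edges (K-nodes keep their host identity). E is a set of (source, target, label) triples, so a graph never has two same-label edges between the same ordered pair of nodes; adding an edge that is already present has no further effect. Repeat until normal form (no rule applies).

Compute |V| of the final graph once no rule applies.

Answer: 2

Steps:
initial: |V|=5 |E|=4  E = 0-p->1 2-p->2 3-p->3 4-p->4
step 1: apply R2 at {0↦1, 1↦2, 2↦0}  → |V|=4 |E|=3  E = 0-p->1 3-p->3 4-p->4
step 2: apply R2 at {0↦1, 1↦3, 2↦0}  → |V|=3 |E|=2  E = 0-p->1 4-p->4
step 3: apply R2 at {0↦1, 1↦4, 2↦0}  → |V|=2 |E|=1  E = 0-p->1
final graph: no rule applies after step 3
NF nodes: {0:B, 1:C}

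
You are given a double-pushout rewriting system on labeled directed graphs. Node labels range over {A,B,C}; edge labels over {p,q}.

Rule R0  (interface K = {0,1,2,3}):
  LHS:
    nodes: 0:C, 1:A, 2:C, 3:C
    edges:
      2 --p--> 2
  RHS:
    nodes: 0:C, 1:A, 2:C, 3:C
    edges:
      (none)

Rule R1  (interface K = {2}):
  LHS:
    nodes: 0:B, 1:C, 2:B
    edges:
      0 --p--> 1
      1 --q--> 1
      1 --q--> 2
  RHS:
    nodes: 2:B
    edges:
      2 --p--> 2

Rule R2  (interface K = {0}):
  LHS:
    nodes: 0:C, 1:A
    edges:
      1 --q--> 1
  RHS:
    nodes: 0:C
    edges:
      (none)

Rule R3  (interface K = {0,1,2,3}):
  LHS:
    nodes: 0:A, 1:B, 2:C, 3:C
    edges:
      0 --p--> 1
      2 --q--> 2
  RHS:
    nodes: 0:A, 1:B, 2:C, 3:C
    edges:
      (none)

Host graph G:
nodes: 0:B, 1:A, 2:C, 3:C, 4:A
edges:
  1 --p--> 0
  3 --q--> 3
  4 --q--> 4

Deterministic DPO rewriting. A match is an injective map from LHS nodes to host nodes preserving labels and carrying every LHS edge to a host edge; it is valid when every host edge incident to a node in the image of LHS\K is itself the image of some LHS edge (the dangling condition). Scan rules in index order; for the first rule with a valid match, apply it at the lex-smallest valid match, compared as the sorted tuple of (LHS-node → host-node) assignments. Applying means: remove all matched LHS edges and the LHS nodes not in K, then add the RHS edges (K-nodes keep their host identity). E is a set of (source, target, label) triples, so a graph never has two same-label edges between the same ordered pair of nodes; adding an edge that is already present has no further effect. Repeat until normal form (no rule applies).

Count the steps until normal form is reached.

Answer: 2

Steps:
initial: |V|=5 |E|=3  E = 1-p->0 3-q->3 4-q->4
step 1: apply R2 at {0↦2, 1↦4}  → |V|=4 |E|=2  E = 1-p->0 3-q->3
step 2: apply R3 at {0↦1, 1↦0, 2↦3, 3↦2}  → |V|=4 |E|=0  E = ∅
normal form: no rule applies after step 2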